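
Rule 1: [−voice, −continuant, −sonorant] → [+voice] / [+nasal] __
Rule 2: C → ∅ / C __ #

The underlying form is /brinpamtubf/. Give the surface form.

brinbamdub

Rule 1 (post-nasal voicing): /p/ is a voiceless stop immediately after the nasal /n/, so it voices to [b]. /t/ is a voiceless stop immediately after the nasal /m/, so it voices to [d]. /brinpamtubf/ → brinbamdubf.
Rule 2 (final cluster simplification): /f/ is the second consonant of a word-final cluster /bf/, so it deletes. /brinbamdubf/ → brinbamdub.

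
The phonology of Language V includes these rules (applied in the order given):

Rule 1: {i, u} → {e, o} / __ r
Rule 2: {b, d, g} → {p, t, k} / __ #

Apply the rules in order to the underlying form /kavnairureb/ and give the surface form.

Rule 1 (pre-rhotic lowering): /i/ is a high vowel immediately before /r/, so it lowers to [e]. /u/ is a high vowel immediately before /r/, so it lowers to [o]. /kavnairureb/ → kavnaeroreb.
Rule 2 (final devoicing): /b/ is a voiced stop in word-final position, so it devoices to [p]. /kavnaeroreb/ → kavnaerorep.

kavnaerorep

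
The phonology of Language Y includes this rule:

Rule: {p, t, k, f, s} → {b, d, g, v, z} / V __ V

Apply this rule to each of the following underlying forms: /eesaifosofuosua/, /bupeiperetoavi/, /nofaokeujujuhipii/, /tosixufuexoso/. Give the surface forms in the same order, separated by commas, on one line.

/eesaifosofuosua/: /s/ is a voiceless obstruent between vowels /e/ and /a/, so it voices to [z]. /f/ is a voiceless obstruent between vowels /i/ and /o/, so it voices to [v]. /s/ is a voiceless obstruent between vowels /o/ and /o/, so it voices to [z]. /f/ is a voiceless obstruent between vowels /o/ and /u/, so it voices to [v]. /s/ is a voiceless obstruent between vowels /o/ and /u/, so it voices to [z]. → [eezaivozovuozua].
/bupeiperetoavi/: /p/ is a voiceless obstruent between vowels /u/ and /e/, so it voices to [b]. /p/ is a voiceless obstruent between vowels /i/ and /e/, so it voices to [b]. /t/ is a voiceless obstruent between vowels /e/ and /o/, so it voices to [d]. → [bubeiberedoavi].
/nofaokeujujuhipii/: /f/ is a voiceless obstruent between vowels /o/ and /a/, so it voices to [v]. /k/ is a voiceless obstruent between vowels /o/ and /e/, so it voices to [g]. /p/ is a voiceless obstruent between vowels /i/ and /i/, so it voices to [b]. → [novaogeujujuhibii].
/tosixufuexoso/: /s/ is a voiceless obstruent between vowels /o/ and /i/, so it voices to [z]. /f/ is a voiceless obstruent between vowels /u/ and /u/, so it voices to [v]. /s/ is a voiceless obstruent between vowels /o/ and /o/, so it voices to [z]. → [tozixuvuexozo].

eezaivozovuozua, bubeiberedoavi, novaogeujujuhibii, tozixuvuexozo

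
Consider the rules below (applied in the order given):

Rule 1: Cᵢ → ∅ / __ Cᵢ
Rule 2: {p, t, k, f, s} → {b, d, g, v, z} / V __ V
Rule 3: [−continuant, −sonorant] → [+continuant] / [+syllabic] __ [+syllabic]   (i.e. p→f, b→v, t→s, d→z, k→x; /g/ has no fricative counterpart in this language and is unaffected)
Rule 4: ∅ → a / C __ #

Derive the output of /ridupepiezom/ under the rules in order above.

Rule 1 (degemination): no segment meets the environment; /ridupepiezom/ is unchanged.
Rule 2 (intervocalic voicing): /p/ is a voiceless obstruent between vowels /u/ and /e/, so it voices to [b]. /p/ is a voiceless obstruent between vowels /e/ and /i/, so it voices to [b]. /ridupepiezom/ → ridubebiezom.
Rule 3 (intervocalic spirantization): /d/ is a stop between vowels /i/ and /u/, so it spirantizes to the fricative [z]. /b/ is a stop between vowels /u/ and /e/, so it spirantizes to the fricative [v]. /b/ is a stop between vowels /e/ and /i/, so it spirantizes to the fricative [v]. /ridubebiezom/ → rizuveviezom.
Rule 4 (final a-epenthesis): the form ends in the consonant /m/, so [a] is inserted word-finally. /rizuveviezom/ → rizuveviezoma.

rizuveviezoma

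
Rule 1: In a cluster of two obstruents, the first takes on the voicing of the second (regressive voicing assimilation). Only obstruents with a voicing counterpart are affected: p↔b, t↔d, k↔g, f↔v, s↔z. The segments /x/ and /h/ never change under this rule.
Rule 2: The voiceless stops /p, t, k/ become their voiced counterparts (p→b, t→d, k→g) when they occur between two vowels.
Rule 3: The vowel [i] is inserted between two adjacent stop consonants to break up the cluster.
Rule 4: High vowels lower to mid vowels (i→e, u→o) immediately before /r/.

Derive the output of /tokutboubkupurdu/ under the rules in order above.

togudiboupikubordu

Rule 1 (regressive voicing assimilation): /t/ precedes the voiced obstruent /b/, so it voices to [d] by assimilation. /b/ precedes the voiceless obstruent /k/, so it devoices to [p] by assimilation. /tokutboubkupurdu/ → tokudboupkupurdu.
Rule 2 (intervocalic voicing): /k/ is a voiceless stop between vowels /o/ and /u/, so it voices to [g]. /p/ is a voiceless stop between vowels /u/ and /u/, so it voices to [b]. /tokudboupkupurdu/ → togudboupkuburdu.
Rule 3 (stop-cluster i-epenthesis): /d/ and /b/ form a stop–stop cluster, so [i] is inserted between them. /p/ and /k/ form a stop–stop cluster, so [i] is inserted between them. /togudboupkuburdu/ → togudiboupikuburdu.
Rule 4 (pre-rhotic lowering): /u/ is a high vowel immediately before /r/, so it lowers to [o]. /togudiboupikuburdu/ → togudiboupikubordu.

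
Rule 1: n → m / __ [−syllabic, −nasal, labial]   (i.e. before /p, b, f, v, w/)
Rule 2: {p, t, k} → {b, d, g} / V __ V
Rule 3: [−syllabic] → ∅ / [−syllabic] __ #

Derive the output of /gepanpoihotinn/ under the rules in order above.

Rule 1 (nasal place assimilation): /n/ precedes the labial consonant /p/, so it assimilates in place to [m]. /gepanpoihotinn/ → gepampoihotinn.
Rule 2 (intervocalic voicing): /p/ is a voiceless stop between vowels /e/ and /a/, so it voices to [b]. /t/ is a voiceless stop between vowels /o/ and /i/, so it voices to [d]. /gepampoihotinn/ → gebampoihodinn.
Rule 3 (final cluster simplification): /n/ is the second consonant of a word-final cluster /nn/, so it deletes. /gebampoihodinn/ → gebampoihodin.

gebampoihodin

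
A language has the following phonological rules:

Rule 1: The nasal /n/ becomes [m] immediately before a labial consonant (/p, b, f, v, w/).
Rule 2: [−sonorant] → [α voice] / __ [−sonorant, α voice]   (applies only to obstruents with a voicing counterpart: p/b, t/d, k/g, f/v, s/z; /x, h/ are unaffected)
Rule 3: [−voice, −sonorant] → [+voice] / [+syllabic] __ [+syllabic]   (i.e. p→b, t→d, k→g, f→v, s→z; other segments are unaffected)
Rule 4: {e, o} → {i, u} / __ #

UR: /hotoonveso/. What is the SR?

Rule 1 (nasal place assimilation): /n/ precedes the labial consonant /v/, so it assimilates in place to [m]. /hotoonveso/ → hotoomveso.
Rule 2 (regressive voicing assimilation): no segment meets the environment; /hotoomveso/ is unchanged.
Rule 3 (intervocalic voicing): /t/ is a voiceless obstruent between vowels /o/ and /o/, so it voices to [d]. /s/ is a voiceless obstruent between vowels /e/ and /o/, so it voices to [z]. /hotoomveso/ → hodoomvezo.
Rule 4 (final vowel raising): /o/ is a mid vowel in word-final position, so it raises to [u]. /hodoomvezo/ → hodoomvezu.

hodoomvezu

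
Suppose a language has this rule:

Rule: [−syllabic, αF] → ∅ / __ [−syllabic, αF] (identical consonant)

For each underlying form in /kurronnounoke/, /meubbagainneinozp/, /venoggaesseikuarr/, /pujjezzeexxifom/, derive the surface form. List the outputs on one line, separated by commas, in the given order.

/kurronnounoke/: /rr/ is a geminate; the first /r/ deletes. /nn/ is a geminate; the first /n/ deletes. → [kuronounoke].
/meubbagainneinozp/: /bb/ is a geminate; the first /b/ deletes. /nn/ is a geminate; the first /n/ deletes. → [meubagaineinozp].
/venoggaesseikuarr/: /gg/ is a geminate; the first /g/ deletes. /ss/ is a geminate; the first /s/ deletes. /rr/ is a geminate; the first /r/ deletes. → [venogaeseikuar].
/pujjezzeexxifom/: /jj/ is a geminate; the first /j/ deletes. /zz/ is a geminate; the first /z/ deletes. /xx/ is a geminate; the first /x/ deletes. → [pujezeexifom].

kuronounoke, meubagaineinozp, venogaeseikuar, pujezeexifom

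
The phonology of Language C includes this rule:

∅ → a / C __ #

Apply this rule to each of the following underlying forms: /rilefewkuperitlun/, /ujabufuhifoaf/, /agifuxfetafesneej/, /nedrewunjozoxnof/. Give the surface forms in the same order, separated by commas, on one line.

rilefewkuperitluna, ujabufuhifoafa, agifuxfetafesneeja, nedrewunjozoxnofa

/rilefewkuperitlun/: the form ends in the consonant /n/, so [a] is inserted word-finally. → [rilefewkuperitluna].
/ujabufuhifoaf/: the form ends in the consonant /f/, so [a] is inserted word-finally. → [ujabufuhifoafa].
/agifuxfetafesneej/: the form ends in the consonant /j/, so [a] is inserted word-finally. → [agifuxfetafesneeja].
/nedrewunjozoxnof/: the form ends in the consonant /f/, so [a] is inserted word-finally. → [nedrewunjozoxnofa].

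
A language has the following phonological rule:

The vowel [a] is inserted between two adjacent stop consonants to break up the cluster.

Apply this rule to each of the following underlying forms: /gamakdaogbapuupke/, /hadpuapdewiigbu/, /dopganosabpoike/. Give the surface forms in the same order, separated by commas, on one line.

/gamakdaogbapuupke/: /k/ and /d/ form a stop–stop cluster, so [a] is inserted between them. /g/ and /b/ form a stop–stop cluster, so [a] is inserted between them. /p/ and /k/ form a stop–stop cluster, so [a] is inserted between them. → [gamakadaogabapuupake].
/hadpuapdewiigbu/: /d/ and /p/ form a stop–stop cluster, so [a] is inserted between them. /p/ and /d/ form a stop–stop cluster, so [a] is inserted between them. /g/ and /b/ form a stop–stop cluster, so [a] is inserted between them. → [hadapuapadewiigabu].
/dopganosabpoike/: /p/ and /g/ form a stop–stop cluster, so [a] is inserted between them. /b/ and /p/ form a stop–stop cluster, so [a] is inserted between them. → [dopaganosabapoike].

gamakadaogabapuupake, hadapuapadewiigabu, dopaganosabapoike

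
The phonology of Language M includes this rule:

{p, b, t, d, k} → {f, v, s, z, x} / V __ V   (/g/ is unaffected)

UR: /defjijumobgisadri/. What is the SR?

defjijumobgisadri

No segment of /defjijumobgisadri/ meets the structural description of the rule, so the form surfaces unchanged.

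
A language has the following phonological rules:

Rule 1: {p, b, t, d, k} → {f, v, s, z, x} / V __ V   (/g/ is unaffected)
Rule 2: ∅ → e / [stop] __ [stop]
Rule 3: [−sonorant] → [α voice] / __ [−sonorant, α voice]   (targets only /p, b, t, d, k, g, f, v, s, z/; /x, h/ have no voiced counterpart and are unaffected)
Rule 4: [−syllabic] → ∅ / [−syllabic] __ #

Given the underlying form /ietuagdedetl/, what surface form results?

Rule 1 (intervocalic spirantization): /t/ is a stop between vowels /e/ and /u/, so it spirantizes to the fricative [s]. /d/ is a stop between vowels /e/ and /e/, so it spirantizes to the fricative [z]. /ietuagdedetl/ → iesuagdezetl.
Rule 2 (stop-cluster e-epenthesis): /g/ and /d/ form a stop–stop cluster, so [e] is inserted between them. /iesuagdezetl/ → iesuagedezetl.
Rule 3 (regressive voicing assimilation): no segment meets the environment; /iesuagedezetl/ is unchanged.
Rule 4 (final cluster simplification): /l/ is the second consonant of a word-final cluster /tl/, so it deletes. /iesuagedezetl/ → iesuagedezet.

iesuagedezet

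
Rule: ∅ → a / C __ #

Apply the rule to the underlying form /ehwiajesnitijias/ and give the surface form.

ehwiajesnitijiasa

the form ends in the consonant /s/, so [a] is inserted word-finally.
Surface form: [ehwiajesnitijiasa].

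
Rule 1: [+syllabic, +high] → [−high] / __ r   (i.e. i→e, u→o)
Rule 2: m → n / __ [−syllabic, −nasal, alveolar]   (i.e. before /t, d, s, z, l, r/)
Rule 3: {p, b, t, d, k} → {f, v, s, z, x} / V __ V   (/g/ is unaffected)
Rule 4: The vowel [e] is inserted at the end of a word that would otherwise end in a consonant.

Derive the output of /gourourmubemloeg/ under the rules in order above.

gooroormuvenloege

Rule 1 (pre-rhotic lowering): /u/ is a high vowel immediately before /r/, so it lowers to [o]. /u/ is a high vowel immediately before /r/, so it lowers to [o]. /gourourmubemloeg/ → gooroormubemloeg.
Rule 2 (nasal place assimilation): /m/ precedes the alveolar consonant /l/, so it assimilates in place to [n]. /gooroormubemloeg/ → gooroormubenloeg.
Rule 3 (intervocalic spirantization): /b/ is a stop between vowels /u/ and /e/, so it spirantizes to the fricative [v]. /gooroormubenloeg/ → gooroormuvenloeg.
Rule 4 (final e-epenthesis): the form ends in the consonant /g/, so [e] is inserted word-finally. /gooroormuvenloeg/ → gooroormuvenloege.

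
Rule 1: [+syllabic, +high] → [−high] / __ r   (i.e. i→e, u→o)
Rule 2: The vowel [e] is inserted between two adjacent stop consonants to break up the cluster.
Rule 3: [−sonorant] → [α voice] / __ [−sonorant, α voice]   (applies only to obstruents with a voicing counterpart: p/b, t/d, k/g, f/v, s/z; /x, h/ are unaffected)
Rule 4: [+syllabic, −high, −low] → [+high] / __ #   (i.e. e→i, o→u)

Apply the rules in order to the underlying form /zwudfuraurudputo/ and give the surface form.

Rule 1 (pre-rhotic lowering): /u/ is a high vowel immediately before /r/, so it lowers to [o]. /u/ is a high vowel immediately before /r/, so it lowers to [o]. /zwudfuraurudputo/ → zwudforaorudputo.
Rule 2 (stop-cluster e-epenthesis): /d/ and /p/ form a stop–stop cluster, so [e] is inserted between them. /zwudforaorudputo/ → zwudforaorudeputo.
Rule 3 (regressive voicing assimilation): /d/ precedes the voiceless obstruent /f/, so it devoices to [t] by assimilation. /zwudforaorudeputo/ → zwutforaorudeputo.
Rule 4 (final vowel raising): /o/ is a mid vowel in word-final position, so it raises to [u]. /zwutforaorudeputo/ → zwutforaorudeputu.

zwutforaorudeputu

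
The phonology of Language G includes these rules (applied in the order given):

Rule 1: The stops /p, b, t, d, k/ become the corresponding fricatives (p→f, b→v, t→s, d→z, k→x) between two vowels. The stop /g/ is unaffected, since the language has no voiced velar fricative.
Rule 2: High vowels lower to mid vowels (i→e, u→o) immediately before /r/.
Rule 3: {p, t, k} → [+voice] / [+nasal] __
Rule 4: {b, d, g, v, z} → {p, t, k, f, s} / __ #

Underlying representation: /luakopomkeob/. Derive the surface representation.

Rule 1 (intervocalic spirantization): /k/ is a stop between vowels /a/ and /o/, so it spirantizes to the fricative [x]. /p/ is a stop between vowels /o/ and /o/, so it spirantizes to the fricative [f]. /luakopomkeob/ → luaxofomkeob.
Rule 2 (pre-rhotic lowering): no segment meets the environment; /luaxofomkeob/ is unchanged.
Rule 3 (post-nasal voicing): /k/ is a voiceless stop immediately after the nasal /m/, so it voices to [g]. /luaxofomkeob/ → luaxofomgeob.
Rule 4 (final devoicing): /b/ is a voiced obstruent in word-final position, so it devoices to [p]. /luaxofomgeob/ → luaxofomgeop.

luaxofomgeop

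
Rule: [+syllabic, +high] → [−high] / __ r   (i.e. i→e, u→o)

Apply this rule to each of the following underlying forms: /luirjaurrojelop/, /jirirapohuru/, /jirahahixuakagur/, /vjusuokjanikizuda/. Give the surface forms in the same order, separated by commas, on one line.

luerjaorrojelop, jererapohoru, jerahahixuakagor, vjusuokjanikizuda

/luirjaurrojelop/: /i/ is a high vowel immediately before /r/, so it lowers to [e]. /u/ is a high vowel immediately before /r/, so it lowers to [o]. → [luerjaorrojelop].
/jirirapohuru/: /i/ is a high vowel immediately before /r/, so it lowers to [e]. /i/ is a high vowel immediately before /r/, so it lowers to [e]. /u/ is a high vowel immediately before /r/, so it lowers to [o]. → [jererapohoru].
/jirahahixuakagur/: /i/ is a high vowel immediately before /r/, so it lowers to [e]. /u/ is a high vowel immediately before /r/, so it lowers to [o]. → [jerahahixuakagor].
/vjusuokjanikizuda/: the rule's environment is not met; surfaces unchanged as [vjusuokjanikizuda].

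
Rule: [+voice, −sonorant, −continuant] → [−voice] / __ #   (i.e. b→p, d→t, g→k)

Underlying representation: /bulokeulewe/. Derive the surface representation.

bulokeulewe

No segment of /bulokeulewe/ meets the structural description of the rule, so the form surfaces unchanged.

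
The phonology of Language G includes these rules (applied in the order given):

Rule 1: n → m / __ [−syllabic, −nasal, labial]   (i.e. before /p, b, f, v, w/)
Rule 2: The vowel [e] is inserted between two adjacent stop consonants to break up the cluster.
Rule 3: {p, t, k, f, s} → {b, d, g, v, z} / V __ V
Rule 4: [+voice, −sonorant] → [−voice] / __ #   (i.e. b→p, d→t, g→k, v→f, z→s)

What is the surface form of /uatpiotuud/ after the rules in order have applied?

uadebioduut

Rule 1 (nasal place assimilation): no segment meets the environment; /uatpiotuud/ is unchanged.
Rule 2 (stop-cluster e-epenthesis): /t/ and /p/ form a stop–stop cluster, so [e] is inserted between them. /uatpiotuud/ → uatepiotuud.
Rule 3 (intervocalic voicing): /t/ is a voiceless obstruent between vowels /a/ and /e/, so it voices to [d]. /p/ is a voiceless obstruent between vowels /e/ and /i/, so it voices to [b]. /t/ is a voiceless obstruent between vowels /o/ and /u/, so it voices to [d]. /uatepiotuud/ → uadebioduud.
Rule 4 (final devoicing): /d/ is a voiced obstruent in word-final position, so it devoices to [t]. /uadebioduud/ → uadebioduut.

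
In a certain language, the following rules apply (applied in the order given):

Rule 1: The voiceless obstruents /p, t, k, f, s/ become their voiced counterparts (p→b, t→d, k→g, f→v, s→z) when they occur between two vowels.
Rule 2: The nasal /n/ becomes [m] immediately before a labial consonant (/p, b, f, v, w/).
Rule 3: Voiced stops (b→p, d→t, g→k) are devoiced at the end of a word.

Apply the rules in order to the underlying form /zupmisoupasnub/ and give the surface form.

Rule 1 (intervocalic voicing): /s/ is a voiceless obstruent between vowels /i/ and /o/, so it voices to [z]. /p/ is a voiceless obstruent between vowels /u/ and /a/, so it voices to [b]. /zupmisoupasnub/ → zupmizoubasnub.
Rule 2 (nasal place assimilation): no segment meets the environment; /zupmizoubasnub/ is unchanged.
Rule 3 (final devoicing): /b/ is a voiced stop in word-final position, so it devoices to [p]. /zupmizoubasnub/ → zupmizoubasnup.

zupmizoubasnup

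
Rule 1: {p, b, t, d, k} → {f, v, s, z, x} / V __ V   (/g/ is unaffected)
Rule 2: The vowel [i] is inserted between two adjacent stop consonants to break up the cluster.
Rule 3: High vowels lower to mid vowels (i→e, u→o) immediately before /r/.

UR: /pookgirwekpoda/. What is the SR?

pookigerwekipoza

Rule 1 (intervocalic spirantization): /d/ is a stop between vowels /o/ and /a/, so it spirantizes to the fricative [z]. /pookgirwekpoda/ → pookgirwekpoza.
Rule 2 (stop-cluster i-epenthesis): /k/ and /g/ form a stop–stop cluster, so [i] is inserted between them. /k/ and /p/ form a stop–stop cluster, so [i] is inserted between them. /pookgirwekpoza/ → pookigirwekipoza.
Rule 3 (pre-rhotic lowering): /i/ is a high vowel immediately before /r/, so it lowers to [e]. /pookigirwekipoza/ → pookigerwekipoza.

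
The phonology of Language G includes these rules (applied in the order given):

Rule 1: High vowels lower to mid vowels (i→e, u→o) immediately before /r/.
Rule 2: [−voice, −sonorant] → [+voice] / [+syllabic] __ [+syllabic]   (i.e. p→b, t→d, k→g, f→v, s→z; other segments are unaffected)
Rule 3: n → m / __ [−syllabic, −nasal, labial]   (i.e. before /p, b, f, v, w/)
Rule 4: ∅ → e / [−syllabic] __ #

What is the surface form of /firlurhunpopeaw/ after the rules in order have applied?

Rule 1 (pre-rhotic lowering): /i/ is a high vowel immediately before /r/, so it lowers to [e]. /u/ is a high vowel immediately before /r/, so it lowers to [o]. /firlurhunpopeaw/ → ferlorhunpopeaw.
Rule 2 (intervocalic voicing): /p/ is a voiceless obstruent between vowels /o/ and /e/, so it voices to [b]. /ferlorhunpopeaw/ → ferlorhunpobeaw.
Rule 3 (nasal place assimilation): /n/ precedes the labial consonant /p/, so it assimilates in place to [m]. /ferlorhunpobeaw/ → ferlorhumpobeaw.
Rule 4 (final e-epenthesis): the form ends in the consonant /w/, so [e] is inserted word-finally. /ferlorhumpobeaw/ → ferlorhumpobeawe.

ferlorhumpobeawe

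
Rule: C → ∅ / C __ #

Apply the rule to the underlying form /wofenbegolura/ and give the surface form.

No segment of /wofenbegolura/ meets the structural description of the rule, so the form surfaces unchanged.

wofenbegolura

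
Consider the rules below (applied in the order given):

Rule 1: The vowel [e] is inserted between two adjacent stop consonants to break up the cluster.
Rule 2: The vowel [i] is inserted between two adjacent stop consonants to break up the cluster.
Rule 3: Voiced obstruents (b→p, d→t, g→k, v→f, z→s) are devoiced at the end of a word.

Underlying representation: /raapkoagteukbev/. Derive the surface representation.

raapekoageteukebef

Rule 1 (stop-cluster e-epenthesis): /p/ and /k/ form a stop–stop cluster, so [e] is inserted between them. /g/ and /t/ form a stop–stop cluster, so [e] is inserted between them. /k/ and /b/ form a stop–stop cluster, so [e] is inserted between them. /raapkoagteukbev/ → raapekoageteukebev.
Rule 2 (stop-cluster i-epenthesis): no segment meets the environment; /raapekoageteukebev/ is unchanged.
Rule 3 (final devoicing): /v/ is a voiced obstruent in word-final position, so it devoices to [f]. /raapekoageteukebev/ → raapekoageteukebef.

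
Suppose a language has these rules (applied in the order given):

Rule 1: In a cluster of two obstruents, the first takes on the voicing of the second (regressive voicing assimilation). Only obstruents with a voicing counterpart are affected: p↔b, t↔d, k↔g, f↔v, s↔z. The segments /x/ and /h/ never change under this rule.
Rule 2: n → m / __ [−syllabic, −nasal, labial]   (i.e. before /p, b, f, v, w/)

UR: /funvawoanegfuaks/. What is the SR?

fumvawoanekfuaks

Rule 1 (regressive voicing assimilation): /g/ precedes the voiceless obstruent /f/, so it devoices to [k] by assimilation. /funvawoanegfuaks/ → funvawoanekfuaks.
Rule 2 (nasal place assimilation): /n/ precedes the labial consonant /v/, so it assimilates in place to [m]. /funvawoanekfuaks/ → fumvawoanekfuaks.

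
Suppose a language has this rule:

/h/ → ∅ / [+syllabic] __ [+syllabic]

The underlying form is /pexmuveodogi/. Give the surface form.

pexmuveodogi

No segment of /pexmuveodogi/ meets the structural description of the rule, so the form surfaces unchanged.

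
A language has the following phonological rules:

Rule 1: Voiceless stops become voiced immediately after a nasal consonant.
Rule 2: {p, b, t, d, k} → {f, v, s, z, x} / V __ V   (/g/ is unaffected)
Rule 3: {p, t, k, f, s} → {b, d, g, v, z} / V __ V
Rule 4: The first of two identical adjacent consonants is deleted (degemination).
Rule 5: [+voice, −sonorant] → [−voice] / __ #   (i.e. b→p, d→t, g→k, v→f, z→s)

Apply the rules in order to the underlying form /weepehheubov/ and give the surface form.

weeveheuvof

Rule 1 (post-nasal voicing): no segment meets the environment; /weepehheubov/ is unchanged.
Rule 2 (intervocalic spirantization): /p/ is a stop between vowels /e/ and /e/, so it spirantizes to the fricative [f]. /b/ is a stop between vowels /u/ and /o/, so it spirantizes to the fricative [v]. /weepehheubov/ → weefehheuvov.
Rule 3 (intervocalic voicing): /f/ is a voiceless obstruent between vowels /e/ and /e/, so it voices to [v]. /weefehheuvov/ → weevehheuvov.
Rule 4 (degemination): /hh/ is a geminate; the first /h/ deletes. /weevehheuvov/ → weeveheuvov.
Rule 5 (final devoicing): /v/ is a voiced obstruent in word-final position, so it devoices to [f]. /weeveheuvov/ → weeveheuvof.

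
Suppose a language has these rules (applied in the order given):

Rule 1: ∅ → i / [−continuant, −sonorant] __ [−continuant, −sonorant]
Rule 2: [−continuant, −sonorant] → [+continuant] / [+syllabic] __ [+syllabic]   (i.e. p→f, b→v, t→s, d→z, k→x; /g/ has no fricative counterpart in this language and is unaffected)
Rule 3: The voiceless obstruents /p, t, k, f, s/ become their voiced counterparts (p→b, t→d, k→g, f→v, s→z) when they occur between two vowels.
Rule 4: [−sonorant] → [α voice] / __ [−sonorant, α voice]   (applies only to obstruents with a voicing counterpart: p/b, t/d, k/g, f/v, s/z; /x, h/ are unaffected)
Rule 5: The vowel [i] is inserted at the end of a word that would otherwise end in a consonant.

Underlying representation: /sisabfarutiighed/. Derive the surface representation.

Rule 1 (stop-cluster i-epenthesis): no segment meets the environment; /sisabfarutiighed/ is unchanged.
Rule 2 (intervocalic spirantization): /t/ is a stop between vowels /u/ and /i/, so it spirantizes to the fricative [s]. /sisabfarutiighed/ → sisabfarusiighed.
Rule 3 (intervocalic voicing): /s/ is a voiceless obstruent between vowels /i/ and /a/, so it voices to [z]. /s/ is a voiceless obstruent between vowels /u/ and /i/, so it voices to [z]. /sisabfarusiighed/ → sizabfaruziighed.
Rule 4 (regressive voicing assimilation): /b/ precedes the voiceless obstruent /f/, so it devoices to [p] by assimilation. /g/ precedes the voiceless obstruent /h/, so it devoices to [k] by assimilation. /sizabfaruziighed/ → sizapfaruziikhed.
Rule 5 (final i-epenthesis): the form ends in the consonant /d/, so [i] is inserted word-finally. /sizapfaruziikhed/ → sizapfaruziikhedi.

sizapfaruziikhedi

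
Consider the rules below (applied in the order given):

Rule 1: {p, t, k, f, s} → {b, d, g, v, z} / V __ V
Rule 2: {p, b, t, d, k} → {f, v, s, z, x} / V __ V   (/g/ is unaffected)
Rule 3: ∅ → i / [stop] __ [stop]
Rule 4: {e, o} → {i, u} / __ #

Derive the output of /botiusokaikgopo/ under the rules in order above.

boziuzogaikigovu

Rule 1 (intervocalic voicing): /t/ is a voiceless obstruent between vowels /o/ and /i/, so it voices to [d]. /s/ is a voiceless obstruent between vowels /u/ and /o/, so it voices to [z]. /k/ is a voiceless obstruent between vowels /o/ and /a/, so it voices to [g]. /p/ is a voiceless obstruent between vowels /o/ and /o/, so it voices to [b]. /botiusokaikgopo/ → bodiuzogaikgobo.
Rule 2 (intervocalic spirantization): /d/ is a stop between vowels /o/ and /i/, so it spirantizes to the fricative [z]. /b/ is a stop between vowels /o/ and /o/, so it spirantizes to the fricative [v]. /bodiuzogaikgobo/ → boziuzogaikgovo.
Rule 3 (stop-cluster i-epenthesis): /k/ and /g/ form a stop–stop cluster, so [i] is inserted between them. /boziuzogaikgovo/ → boziuzogaikigovo.
Rule 4 (final vowel raising): /o/ is a mid vowel in word-final position, so it raises to [u]. /boziuzogaikigovo/ → boziuzogaikigovu.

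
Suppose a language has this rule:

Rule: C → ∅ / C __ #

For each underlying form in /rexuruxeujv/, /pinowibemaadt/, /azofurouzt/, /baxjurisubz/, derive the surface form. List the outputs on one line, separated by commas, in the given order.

/rexuruxeujv/: /v/ is the second consonant of a word-final cluster /jv/, so it deletes. → [rexuruxeuj].
/pinowibemaadt/: /t/ is the second consonant of a word-final cluster /dt/, so it deletes. → [pinowibemaad].
/azofurouzt/: /t/ is the second consonant of a word-final cluster /zt/, so it deletes. → [azofurouz].
/baxjurisubz/: /z/ is the second consonant of a word-final cluster /bz/, so it deletes. → [baxjurisub].

rexuruxeuj, pinowibemaad, azofurouz, baxjurisub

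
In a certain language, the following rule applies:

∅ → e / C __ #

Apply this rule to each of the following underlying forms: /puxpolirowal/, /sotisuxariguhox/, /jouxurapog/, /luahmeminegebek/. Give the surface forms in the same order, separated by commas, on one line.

puxpolirowale, sotisuxariguhoxe, jouxurapoge, luahmeminegebeke

/puxpolirowal/: the form ends in the consonant /l/, so [e] is inserted word-finally. → [puxpolirowale].
/sotisuxariguhox/: the form ends in the consonant /x/, so [e] is inserted word-finally. → [sotisuxariguhoxe].
/jouxurapog/: the form ends in the consonant /g/, so [e] is inserted word-finally. → [jouxurapoge].
/luahmeminegebek/: the form ends in the consonant /k/, so [e] is inserted word-finally. → [luahmeminegebeke].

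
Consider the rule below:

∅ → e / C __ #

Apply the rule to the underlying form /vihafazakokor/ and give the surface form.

vihafazakokore

the form ends in the consonant /r/, so [e] is inserted word-finally.
Surface form: [vihafazakokore].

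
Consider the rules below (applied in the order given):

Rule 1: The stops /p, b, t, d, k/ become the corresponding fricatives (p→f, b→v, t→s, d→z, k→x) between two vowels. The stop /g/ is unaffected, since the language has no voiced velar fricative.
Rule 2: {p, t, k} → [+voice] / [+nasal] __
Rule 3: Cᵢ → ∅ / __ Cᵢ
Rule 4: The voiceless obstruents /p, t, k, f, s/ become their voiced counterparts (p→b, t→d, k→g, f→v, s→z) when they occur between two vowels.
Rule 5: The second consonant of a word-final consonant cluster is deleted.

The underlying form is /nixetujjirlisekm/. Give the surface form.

Rule 1 (intervocalic spirantization): /t/ is a stop between vowels /e/ and /u/, so it spirantizes to the fricative [s]. /nixetujjirlisekm/ → nixesujjirlisekm.
Rule 2 (post-nasal voicing): no segment meets the environment; /nixesujjirlisekm/ is unchanged.
Rule 3 (degemination): /jj/ is a geminate; the first /j/ deletes. /nixesujjirlisekm/ → nixesujirlisekm.
Rule 4 (intervocalic voicing): /s/ is a voiceless obstruent between vowels /e/ and /u/, so it voices to [z]. /s/ is a voiceless obstruent between vowels /i/ and /e/, so it voices to [z]. /nixesujirlisekm/ → nixezujirlizekm.
Rule 5 (final cluster simplification): /m/ is the second consonant of a word-final cluster /km/, so it deletes. /nixezujirlizekm/ → nixezujirlizek.

nixezujirlizek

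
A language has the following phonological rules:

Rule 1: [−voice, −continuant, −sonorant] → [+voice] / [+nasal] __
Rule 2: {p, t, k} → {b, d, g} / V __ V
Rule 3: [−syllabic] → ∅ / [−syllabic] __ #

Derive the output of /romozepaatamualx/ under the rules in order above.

Rule 1 (post-nasal voicing): no segment meets the environment; /romozepaatamualx/ is unchanged.
Rule 2 (intervocalic voicing): /p/ is a voiceless stop between vowels /e/ and /a/, so it voices to [b]. /t/ is a voiceless stop between vowels /a/ and /a/, so it voices to [d]. /romozepaatamualx/ → romozebaadamualx.
Rule 3 (final cluster simplification): /x/ is the second consonant of a word-final cluster /lx/, so it deletes. /romozebaadamualx/ → romozebaadamual.

romozebaadamual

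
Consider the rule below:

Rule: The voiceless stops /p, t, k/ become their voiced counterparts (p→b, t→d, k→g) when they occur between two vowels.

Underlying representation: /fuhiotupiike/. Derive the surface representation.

/t/ is a voiceless stop between vowels /o/ and /u/, so it voices to [d].
/p/ is a voiceless stop between vowels /u/ and /i/, so it voices to [b].
/k/ is a voiceless stop between vowels /i/ and /e/, so it voices to [g].
Surface form: [fuhiodubiige].

fuhiodubiige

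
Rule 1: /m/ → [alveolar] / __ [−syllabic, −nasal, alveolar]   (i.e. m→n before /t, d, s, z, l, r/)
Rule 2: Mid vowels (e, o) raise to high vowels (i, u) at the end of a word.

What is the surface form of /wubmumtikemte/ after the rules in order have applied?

wubmuntikenti

Rule 1 (nasal place assimilation): /m/ precedes the alveolar consonant /t/, so it assimilates in place to [n]. /m/ precedes the alveolar consonant /t/, so it assimilates in place to [n]. /wubmumtikemte/ → wubmuntikente.
Rule 2 (final vowel raising): /e/ is a mid vowel in word-final position, so it raises to [i]. /wubmuntikente/ → wubmuntikenti.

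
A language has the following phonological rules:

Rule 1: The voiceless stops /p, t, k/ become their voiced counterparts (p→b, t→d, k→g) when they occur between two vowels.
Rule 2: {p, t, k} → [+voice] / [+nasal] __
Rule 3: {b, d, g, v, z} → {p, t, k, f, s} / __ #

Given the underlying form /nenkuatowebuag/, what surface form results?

nenguadowebuak

Rule 1 (intervocalic voicing): /t/ is a voiceless stop between vowels /a/ and /o/, so it voices to [d]. /nenkuatowebuag/ → nenkuadowebuag.
Rule 2 (post-nasal voicing): /k/ is a voiceless stop immediately after the nasal /n/, so it voices to [g]. /nenkuadowebuag/ → nenguadowebuag.
Rule 3 (final devoicing): /g/ is a voiced obstruent in word-final position, so it devoices to [k]. /nenguadowebuag/ → nenguadowebuak.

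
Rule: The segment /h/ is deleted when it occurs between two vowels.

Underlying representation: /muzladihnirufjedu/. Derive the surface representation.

No segment of /muzladihnirufjedu/ meets the structural description of the rule, so the form surfaces unchanged.

muzladihnirufjedu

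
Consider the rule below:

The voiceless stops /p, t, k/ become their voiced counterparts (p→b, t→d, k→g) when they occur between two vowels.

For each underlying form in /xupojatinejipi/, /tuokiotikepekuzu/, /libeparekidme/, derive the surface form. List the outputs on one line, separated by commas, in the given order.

/xupojatinejipi/: /p/ is a voiceless stop between vowels /u/ and /o/, so it voices to [b]. /t/ is a voiceless stop between vowels /a/ and /i/, so it voices to [d]. /p/ is a voiceless stop between vowels /i/ and /i/, so it voices to [b]. → [xubojadinejibi].
/tuokiotikepekuzu/: /k/ is a voiceless stop between vowels /o/ and /i/, so it voices to [g]. /t/ is a voiceless stop between vowels /o/ and /i/, so it voices to [d]. /k/ is a voiceless stop between vowels /i/ and /e/, so it voices to [g]. /p/ is a voiceless stop between vowels /e/ and /e/, so it voices to [b]. /k/ is a voiceless stop between vowels /e/ and /u/, so it voices to [g]. → [tuogiodigebeguzu].
/libeparekidme/: /p/ is a voiceless stop between vowels /e/ and /a/, so it voices to [b]. /k/ is a voiceless stop between vowels /e/ and /i/, so it voices to [g]. → [libebaregidme].

xubojadinejibi, tuogiodigebeguzu, libebaregidme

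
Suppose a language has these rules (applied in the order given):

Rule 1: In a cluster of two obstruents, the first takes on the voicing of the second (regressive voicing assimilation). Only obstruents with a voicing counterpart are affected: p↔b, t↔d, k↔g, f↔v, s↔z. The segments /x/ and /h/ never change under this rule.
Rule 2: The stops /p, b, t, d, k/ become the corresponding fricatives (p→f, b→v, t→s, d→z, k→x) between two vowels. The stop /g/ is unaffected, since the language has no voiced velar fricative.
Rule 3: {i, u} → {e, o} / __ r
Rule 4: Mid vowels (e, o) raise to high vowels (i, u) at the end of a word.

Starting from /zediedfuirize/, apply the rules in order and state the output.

Rule 1 (regressive voicing assimilation): /d/ precedes the voiceless obstruent /f/, so it devoices to [t] by assimilation. /zediedfuirize/ → zedietfuirize.
Rule 2 (intervocalic spirantization): /d/ is a stop between vowels /e/ and /i/, so it spirantizes to the fricative [z]. /zedietfuirize/ → zezietfuirize.
Rule 3 (pre-rhotic lowering): /i/ is a high vowel immediately before /r/, so it lowers to [e]. /zezietfuirize/ → zezietfuerize.
Rule 4 (final vowel raising): /e/ is a mid vowel in word-final position, so it raises to [i]. /zezietfuerize/ → zezietfuerizi.

zezietfuerizi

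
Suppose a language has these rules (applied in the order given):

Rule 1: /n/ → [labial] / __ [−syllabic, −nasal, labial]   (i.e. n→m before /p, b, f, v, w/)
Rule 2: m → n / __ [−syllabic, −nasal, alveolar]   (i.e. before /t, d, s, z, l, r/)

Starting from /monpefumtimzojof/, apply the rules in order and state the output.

mompefuntinzojof

Rule 1 (nasal place assimilation): /n/ precedes the labial consonant /p/, so it assimilates in place to [m]. /monpefumtimzojof/ → mompefumtimzojof.
Rule 2 (nasal place assimilation): /m/ precedes the alveolar consonant /t/, so it assimilates in place to [n]. /m/ precedes the alveolar consonant /z/, so it assimilates in place to [n]. /mompefumtimzojof/ → mompefuntinzojof.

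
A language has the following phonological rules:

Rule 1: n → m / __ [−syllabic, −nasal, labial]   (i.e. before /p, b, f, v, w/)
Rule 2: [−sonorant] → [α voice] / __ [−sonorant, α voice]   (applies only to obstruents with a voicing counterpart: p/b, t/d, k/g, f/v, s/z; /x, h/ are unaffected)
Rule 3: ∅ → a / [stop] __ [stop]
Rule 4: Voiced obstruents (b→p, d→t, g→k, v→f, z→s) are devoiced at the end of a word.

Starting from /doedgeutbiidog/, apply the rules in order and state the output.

Rule 1 (nasal place assimilation): no segment meets the environment; /doedgeutbiidog/ is unchanged.
Rule 2 (regressive voicing assimilation): /t/ precedes the voiced obstruent /b/, so it voices to [d] by assimilation. /doedgeutbiidog/ → doedgeudbiidog.
Rule 3 (stop-cluster a-epenthesis): /d/ and /g/ form a stop–stop cluster, so [a] is inserted between them. /d/ and /b/ form a stop–stop cluster, so [a] is inserted between them. /doedgeudbiidog/ → doedageudabiidog.
Rule 4 (final devoicing): /g/ is a voiced obstruent in word-final position, so it devoices to [k]. /doedageudabiidog/ → doedageudabiidok.

doedageudabiidok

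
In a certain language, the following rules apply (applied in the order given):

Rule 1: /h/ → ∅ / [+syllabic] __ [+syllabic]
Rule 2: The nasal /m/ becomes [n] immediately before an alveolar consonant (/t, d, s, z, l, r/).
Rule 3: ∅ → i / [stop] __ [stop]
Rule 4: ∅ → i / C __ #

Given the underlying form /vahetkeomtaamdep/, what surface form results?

Rule 1 (intervocalic h-deletion): /h/ occurs between vowels /a/ and /e/, so it deletes. /vahetkeomtaamdep/ → vaetkeomtaamdep.
Rule 2 (nasal place assimilation): /m/ precedes the alveolar consonant /t/, so it assimilates in place to [n]. /m/ precedes the alveolar consonant /d/, so it assimilates in place to [n]. /vaetkeomtaamdep/ → vaetkeontaandep.
Rule 3 (stop-cluster i-epenthesis): /t/ and /k/ form a stop–stop cluster, so [i] is inserted between them. /vaetkeontaandep/ → vaetikeontaandep.
Rule 4 (final i-epenthesis): the form ends in the consonant /p/, so [i] is inserted word-finally. /vaetikeontaandep/ → vaetikeontaandepi.

vaetikeontaandepi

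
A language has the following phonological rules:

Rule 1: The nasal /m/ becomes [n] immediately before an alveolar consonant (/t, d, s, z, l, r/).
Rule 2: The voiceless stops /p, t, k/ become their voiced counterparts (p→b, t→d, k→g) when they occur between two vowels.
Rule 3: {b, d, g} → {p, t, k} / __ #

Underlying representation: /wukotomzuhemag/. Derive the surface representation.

wugodonzuhemak

Rule 1 (nasal place assimilation): /m/ precedes the alveolar consonant /z/, so it assimilates in place to [n]. /wukotomzuhemag/ → wukotonzuhemag.
Rule 2 (intervocalic voicing): /k/ is a voiceless stop between vowels /u/ and /o/, so it voices to [g]. /t/ is a voiceless stop between vowels /o/ and /o/, so it voices to [d]. /wukotonzuhemag/ → wugodonzuhemag.
Rule 3 (final devoicing): /g/ is a voiced stop in word-final position, so it devoices to [k]. /wugodonzuhemag/ → wugodonzuhemak.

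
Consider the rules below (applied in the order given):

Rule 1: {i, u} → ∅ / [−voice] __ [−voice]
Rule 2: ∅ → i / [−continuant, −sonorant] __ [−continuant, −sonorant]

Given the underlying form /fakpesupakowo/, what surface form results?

fakipespakowo

Rule 1 (high vowel syncope): /u/ is a high vowel flanked by voiceless consonants /s/ and /p/, so it deletes. /fakpesupakowo/ → fakpespakowo.
Rule 2 (stop-cluster i-epenthesis): /k/ and /p/ form a stop–stop cluster, so [i] is inserted between them. /fakpespakowo/ → fakipespakowo.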